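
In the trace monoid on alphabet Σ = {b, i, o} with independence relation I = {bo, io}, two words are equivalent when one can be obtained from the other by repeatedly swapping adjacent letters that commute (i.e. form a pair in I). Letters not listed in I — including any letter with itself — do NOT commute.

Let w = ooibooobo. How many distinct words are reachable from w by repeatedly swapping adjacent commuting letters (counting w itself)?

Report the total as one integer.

84

0(o) covers ∅
1(o) covers 0:o
2(i) covers ∅
3(b) covers 2:i
4(o) covers 1:o
5(o) covers 4:o
6(o) covers 5:o
7(b) covers 3:b
8(o) covers 6:o
floor of heap: 0:o, 2:i
completions by unplaced set U, small U first (add the entries for U minus each lowest piece of U):
  |U|=1: {7}:1  {8}:1
  |U|=2: {3,7}:1  {6,8}:1  {7,8}:2
  |U|=3: {2,3,7}:1  {3,7,8}:3  {5,6,8}:1  {6,7,8}:3
  |U|=4: {2,3,7,8}:4  {3,6,7,8}:6  {4,5,6,8}:1  {5,6,7,8}:4
  |U|=5: {1,4,5,6,8}:1  {2,3,6,7,8}:10  {3,5,6,7,8}:10  {4,5,6,7,8}:5
  |U|=6: {0,1,4,5,6,8}:1  {1,4,5,6,7,8}:6  {2,3,5,6,7,8}:20  {3,4,5,6,7,8}:15
  |U|=7: {0,1,4,5,6,7,8}:7  {1,3,4,5,6,7,8}:21  {2,3,4,5,6,7,8}:35
  start at 0(o): 56
  start at 2(i): 28
sum over floor = 84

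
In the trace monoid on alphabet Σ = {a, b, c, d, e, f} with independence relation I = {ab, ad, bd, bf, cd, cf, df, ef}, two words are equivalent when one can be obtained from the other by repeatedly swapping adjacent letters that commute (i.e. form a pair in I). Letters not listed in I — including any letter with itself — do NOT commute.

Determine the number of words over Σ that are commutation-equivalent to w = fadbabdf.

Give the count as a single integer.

420

#0=f has no predecessor
#1=a depends on [0:f]
#2=d has no predecessor
#3=b has no predecessor
#4=a depends on [1:a]
#5=b depends on [3:b]
#6=d depends on [2:d]
#7=f depends on [4:a]
sources: [0:f, 2:d, 3:b]
N(rest) = Σ N(rest − s) over sources s of rest; N(one piece) = 1:
  size 1 → [5]=1  [6]=1  [7]=1
  size 2 → [2,6]=1  [3,5]=1  [4,7]=1  [5,6]=2  [5,7]=2  [6,7]=2
  size 3 → [1,4,7]=1  [2,5,6]=3  [2,6,7]=3  [3,5,6]=3  [3,5,7]=3  [4,5,7]=3  [4,6,7]=3  [5,6,7]=6
  size 4 → [0,1,4,7]=1  [1,4,5,7]=4  [1,4,6,7]=4  [2,3,5,6]=6  [2,4,6,7]=6  [2,5,6,7]=12  [3,4,5,7]=6  [3,5,6,7]=12  [4,5,6,7]=12
  size 5 → [0,1,4,5,7]=5  [0,1,4,6,7]=5  [1,2,4,6,7]=10  [1,3,4,5,7]=10  [1,4,5,6,7]=20  [2,3,5,6,7]=30  [2,4,5,6,7]=30  [3,4,5,6,7]=30
  size 6 → [0,1,2,4,6,7]=15  [0,1,3,4,5,7]=15  [0,1,4,5,6,7]=30  [1,2,4,5,6,7]=60  [1,3,4,5,6,7]=60  [2,3,4,5,6,7]=90
  first=0(f) contributes 210
  first=2(d) contributes 105
  first=3(b) contributes 105
|[w]| = 420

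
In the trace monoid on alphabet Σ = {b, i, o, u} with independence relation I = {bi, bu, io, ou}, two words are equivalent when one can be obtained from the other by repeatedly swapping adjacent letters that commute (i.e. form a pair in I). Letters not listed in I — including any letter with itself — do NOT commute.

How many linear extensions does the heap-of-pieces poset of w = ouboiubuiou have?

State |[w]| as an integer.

#0=o has no predecessor
#1=u has no predecessor
#2=b depends on [0:o]
#3=o depends on [2:b]
#4=i depends on [1:u]
#5=u depends on [4:i]
#6=b depends on [3:o]
#7=u depends on [5:u]
#8=i depends on [7:u]
#9=o depends on [6:b]
#10=u depends on [8:i]
sources: [0:o, 1:u]
N(rest) = Σ N(rest − s) over sources s of rest; N(one piece) = 1:
  size 1 → [9]=1  [10]=1
  size 2 → [6,9]=1  [8,10]=1  [9,10]=2
  size 3 → [3,6,9]=1  [6,9,10]=3  [7,8,10]=1  [8,9,10]=3
  size 4 → [2,3,6,9]=1  [3,6,9,10]=4  [5,7,8,10]=1  [6,8,9,10]=6  [7,8,9,10]=4
  size 5 → [0,2,3,6,9]=1  [2,3,6,9,10]=5  [3,6,8,9,10]=10  [4,5,7,8,10]=1  [5,7,8,9,10]=5  [6,7,8,9,10]=10
  size 6 → [0,2,3,6,9,10]=6  [1,4,5,7,8,10]=1  [2,3,6,8,9,10]=15  [3,6,7,8,9,10]=20  [4,5,7,8,9,10]=6  [5,6,7,8,9,10]=15
  size 7 → [0,2,3,6,8,9,10]=21  [1,4,5,7,8,9,10]=7  [2,3,6,7,8,9,10]=35  [3,5,6,7,8,9,10]=35  [4,5,6,7,8,9,10]=21
  size 8 → [0,2,3,6,7,8,9,10]=56  [1,4,5,6,7,8,9,10]=28  [2,3,5,6,7,8,9,10]=70  [3,4,5,6,7,8,9,10]=56
  size 9 → [0,2,3,5,6,7,8,9,10]=126  [1,3,4,5,6,7,8,9,10]=84  [2,3,4,5,6,7,8,9,10]=126
  first=0(o) contributes 210
  first=1(u) contributes 252
|[w]| = 462

462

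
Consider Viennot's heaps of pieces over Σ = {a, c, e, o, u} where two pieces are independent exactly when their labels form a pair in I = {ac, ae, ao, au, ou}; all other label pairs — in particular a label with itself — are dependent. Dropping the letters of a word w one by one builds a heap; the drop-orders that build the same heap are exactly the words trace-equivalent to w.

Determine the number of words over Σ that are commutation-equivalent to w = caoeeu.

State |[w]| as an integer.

drop 0:c onto floor
drop 1:a onto floor
drop 2:o onto {0:c}
drop 3:e onto {2:o}
drop 4:e onto {3:e}
drop 5:u onto {4:e}
ground layer = {0:c, 1:a}
drop-orders for the pieces not yet dropped (sum over which currently-grounded one goes next):
  1 to go: {1} 1  {5} 1
  2 to go: {1,5} 2  {4,5} 1
  3 to go: {1,4,5} 3  {3,4,5} 1
  4 to go: {1,3,4,5} 4  {2,3,4,5} 1
  if 0:c drops first: 5 orders
  if 1:a drops first: 1 orders
heap linearizations: 6

6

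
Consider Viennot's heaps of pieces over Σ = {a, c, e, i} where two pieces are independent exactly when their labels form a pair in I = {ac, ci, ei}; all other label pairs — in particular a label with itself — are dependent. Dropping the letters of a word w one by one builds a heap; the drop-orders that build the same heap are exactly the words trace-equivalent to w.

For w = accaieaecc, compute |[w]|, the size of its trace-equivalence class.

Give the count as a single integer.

drop 0:a onto floor
drop 1:c onto floor
drop 2:c onto {1:c}
drop 3:a onto {0:a}
drop 4:i onto {3:a}
drop 5:e onto {2:c, 3:a}
drop 6:a onto {4:i, 5:e}
drop 7:e onto {6:a}
drop 8:c onto {7:e}
drop 9:c onto {8:c}
ground layer = {0:a, 1:c}
drop-orders for the pieces not yet dropped (sum over which currently-grounded one goes next):
  1 to go: {9} 1
  2 to go: {8,9} 1
  3 to go: {7,8,9} 1
  4 to go: {6,7,8,9} 1
  5 to go: {4,6,7,8,9} 1  {5,6,7,8,9} 1
  6 to go: {2,5,6,7,8,9} 1  {4,5,6,7,8,9} 2
  7 to go: {1,2,5,6,7,8,9} 1  {2,4,5,6,7,8,9} 3  {3,4,5,6,7,8,9} 2
  8 to go: {0,3,4,5,6,7,8,9} 2  {1,2,4,5,6,7,8,9} 4  {2,3,4,5,6,7,8,9} 5
  if 0:a drops first: 9 orders
  if 1:c drops first: 7 orders
heap linearizations: 16

16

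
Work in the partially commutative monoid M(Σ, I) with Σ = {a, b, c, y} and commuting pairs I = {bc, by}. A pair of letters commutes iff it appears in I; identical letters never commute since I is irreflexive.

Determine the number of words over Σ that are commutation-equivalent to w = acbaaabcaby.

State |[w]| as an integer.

8

piece 0:a — minimal
piece 1:c rests on {0:a}
piece 2:b rests on {0:a}
piece 3:a rests on {1:c, 2:b}
piece 4:a rests on {3:a}
piece 5:a rests on {4:a}
piece 6:b rests on {5:a}
piece 7:c rests on {5:a}
piece 8:a rests on {6:b, 7:c}
piece 9:b rests on {8:a}
piece 10:y rests on {8:a}
minimal pieces: {0:a}
ways to finish when only these pieces remain (= sum over removing one remaining piece with nothing left below it):
  1 left: {9}→1  {10}→1
  2 left: {9,10}→2
  3 left: {8,9,10}→2
  4 left: {6,8,9,10}→2  {7,8,9,10}→2
  5 left: {6,7,8,9,10}→4
  6 left: {5,6,7,8,9,10}→4
  7 left: {4,5,6,7,8,9,10}→4
  8 left: {3,4,5,6,7,8,9,10}→4
  9 left: {1,3,4,5,6,7,8,9,10}→4  {2,3,4,5,6,7,8,9,10}→4
  placing 0:a first → 8 extensions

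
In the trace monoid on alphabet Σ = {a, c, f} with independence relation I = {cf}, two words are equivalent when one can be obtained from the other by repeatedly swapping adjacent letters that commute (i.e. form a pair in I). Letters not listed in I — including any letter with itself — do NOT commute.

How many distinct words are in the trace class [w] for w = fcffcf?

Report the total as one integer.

piece 0:f — minimal
piece 1:c — minimal
piece 2:f rests on {0:f}
piece 3:f rests on {2:f}
piece 4:c rests on {1:c}
piece 5:f rests on {3:f}
minimal pieces: {0:f, 1:c}
ways to finish when only these pieces remain (= sum over removing one remaining piece with nothing left below it):
  1 left: {4}→1  {5}→1
  2 left: {1,4}→1  {3,5}→1  {4,5}→2
  3 left: {1,4,5}→3  {2,3,5}→1  {3,4,5}→3
  4 left: {0,2,3,5}→1  {1,3,4,5}→6  {2,3,4,5}→4
  placing 0:f first → 10 extensions
  placing 1:c first → 5 extensions
total linear extensions = 15

15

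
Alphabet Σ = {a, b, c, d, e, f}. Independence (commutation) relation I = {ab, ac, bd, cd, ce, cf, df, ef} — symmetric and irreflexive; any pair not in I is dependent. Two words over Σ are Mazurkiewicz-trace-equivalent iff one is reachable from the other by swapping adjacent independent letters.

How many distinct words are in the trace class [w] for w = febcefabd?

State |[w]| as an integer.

48

piece 0:f — minimal
piece 1:e — minimal
piece 2:b rests on {0:f, 1:e}
piece 3:c rests on {2:b}
piece 4:e rests on {2:b}
piece 5:f rests on {2:b}
piece 6:a rests on {4:e, 5:f}
piece 7:b rests on {3:c, 4:e, 5:f}
piece 8:d rests on {6:a}
minimal pieces: {0:f, 1:e}
ways to finish when only these pieces remain (= sum over removing one remaining piece with nothing left below it):
  1 left: {7}→1  {8}→1
  2 left: {3,7}→1  {6,8}→1  {7,8}→2
  3 left: {3,7,8}→3  {6,7,8}→3
  4 left: {3,6,7,8}→6  {4,6,7,8}→3  {5,6,7,8}→3
  5 left: {3,4,6,7,8}→9  {3,5,6,7,8}→9  {4,5,6,7,8}→6
  6 left: {3,4,5,6,7,8}→24
  7 left: {2,3,4,5,6,7,8}→24
  placing 0:f first → 24 extensions
  placing 1:e first → 24 extensions
total linear extensions = 48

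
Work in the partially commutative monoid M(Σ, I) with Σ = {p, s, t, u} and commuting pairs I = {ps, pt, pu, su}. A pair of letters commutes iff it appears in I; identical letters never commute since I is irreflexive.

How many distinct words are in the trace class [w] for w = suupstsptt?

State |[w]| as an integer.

0(s) covers ∅
1(u) covers ∅
2(u) covers 1:u
3(p) covers ∅
4(s) covers 0:s
5(t) covers 2:u, 4:s
6(s) covers 5:t
7(p) covers 3:p
8(t) covers 6:s
9(t) covers 8:t
floor of heap: 0:s, 1:u, 3:p
completions by unplaced set U, small U first (add the entries for U minus each lowest piece of U):
  |U|=1: {7}:1  {9}:1
  |U|=2: {3,7}:1  {7,9}:2  {8,9}:1
  |U|=3: {3,7,9}:3  {6,8,9}:1  {7,8,9}:3
  |U|=4: {3,7,8,9}:6  {5,6,8,9}:1  {6,7,8,9}:4
  |U|=5: {2,5,6,8,9}:1  {3,6,7,8,9}:10  {4,5,6,8,9}:1  {5,6,7,8,9}:5
  |U|=6: {0,4,5,6,8,9}:1  {1,2,5,6,8,9}:1  {2,4,5,6,8,9}:2  {2,5,6,7,8,9}:6  {3,5,6,7,8,9}:15  {4,5,6,7,8,9}:6
  |U|=7: {0,2,4,5,6,8,9}:3  {0,4,5,6,7,8,9}:7  {1,2,4,5,6,8,9}:3  {1,2,5,6,7,8,9}:7  {2,3,5,6,7,8,9}:21  {2,4,5,6,7,8,9}:14  {3,4,5,6,7,8,9}:21
  |U|=8: {0,1,2,4,5,6,8,9}:6  {0,2,4,5,6,7,8,9}:24  {0,3,4,5,6,7,8,9}:28  {1,2,3,5,6,7,8,9}:28  {1,2,4,5,6,7,8,9}:24  {2,3,4,5,6,7,8,9}:56
  start at 0(s): 108
  start at 1(u): 108
  start at 3(p): 54
sum over floor = 270

270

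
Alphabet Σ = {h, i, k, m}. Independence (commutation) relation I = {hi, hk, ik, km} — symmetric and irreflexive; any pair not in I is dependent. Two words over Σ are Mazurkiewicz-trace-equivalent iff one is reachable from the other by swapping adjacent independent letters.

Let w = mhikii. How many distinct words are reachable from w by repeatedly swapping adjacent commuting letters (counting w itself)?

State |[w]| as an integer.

24

drop 0:m onto floor
drop 1:h onto {0:m}
drop 2:i onto {0:m}
drop 3:k onto floor
drop 4:i onto {2:i}
drop 5:i onto {4:i}
ground layer = {0:m, 3:k}
drop-orders for the pieces not yet dropped (sum over which currently-grounded one goes next):
  1 to go: {1} 1  {3} 1  {5} 1
  2 to go: {1,3} 2  {1,5} 2  {3,5} 2  {4,5} 1
  3 to go: {1,3,5} 6  {1,4,5} 3  {2,4,5} 1  {3,4,5} 3
  4 to go: {1,2,4,5} 4  {1,3,4,5} 12  {2,3,4,5} 4
  if 0:m drops first: 20 orders
  if 3:k drops first: 4 orders
heap linearizations: 24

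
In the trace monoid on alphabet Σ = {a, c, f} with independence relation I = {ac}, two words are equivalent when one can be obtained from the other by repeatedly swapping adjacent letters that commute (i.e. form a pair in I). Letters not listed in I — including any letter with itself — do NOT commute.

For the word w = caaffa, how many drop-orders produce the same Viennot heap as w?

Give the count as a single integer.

0(c) covers ∅
1(a) covers ∅
2(a) covers 1:a
3(f) covers 0:c, 2:a
4(f) covers 3:f
5(a) covers 4:f
floor of heap: 0:c, 1:a
completions by unplaced set U, small U first (add the entries for U minus each lowest piece of U):
  |U|=1: {5}:1
  |U|=2: {4,5}:1
  |U|=3: {3,4,5}:1
  |U|=4: {0,3,4,5}:1  {2,3,4,5}:1
  start at 0(c): 1
  start at 1(a): 2
sum over floor = 3

3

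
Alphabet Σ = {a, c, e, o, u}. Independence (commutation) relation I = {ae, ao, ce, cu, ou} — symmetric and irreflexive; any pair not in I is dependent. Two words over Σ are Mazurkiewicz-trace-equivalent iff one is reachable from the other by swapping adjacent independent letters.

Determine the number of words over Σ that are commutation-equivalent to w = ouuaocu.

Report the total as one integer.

25

drop 0:o onto floor
drop 1:u onto floor
drop 2:u onto {1:u}
drop 3:a onto {2:u}
drop 4:o onto {0:o}
drop 5:c onto {3:a, 4:o}
drop 6:u onto {3:a}
ground layer = {0:o, 1:u}
drop-orders for the pieces not yet dropped (sum over which currently-grounded one goes next):
  1 to go: {5} 1  {6} 1
  2 to go: {4,5} 1  {5,6} 2
  3 to go: {0,4,5} 1  {3,5,6} 2  {4,5,6} 3
  4 to go: {0,4,5,6} 4  {2,3,5,6} 2  {3,4,5,6} 5
  5 to go: {0,3,4,5,6} 9  {1,2,3,5,6} 2  {2,3,4,5,6} 7
  if 0:o drops first: 9 orders
  if 1:u drops first: 16 orders
heap linearizations: 25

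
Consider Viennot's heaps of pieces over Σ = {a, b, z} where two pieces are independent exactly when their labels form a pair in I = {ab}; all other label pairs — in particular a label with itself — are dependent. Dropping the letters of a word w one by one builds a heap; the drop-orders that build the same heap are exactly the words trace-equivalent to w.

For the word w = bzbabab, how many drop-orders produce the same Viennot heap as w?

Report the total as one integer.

0(b) covers ∅
1(z) covers 0:b
2(b) covers 1:z
3(a) covers 1:z
4(b) covers 2:b
5(a) covers 3:a
6(b) covers 4:b
floor of heap: 0:b
completions by unplaced set U, small U first (add the entries for U minus each lowest piece of U):
  |U|=1: {5}:1  {6}:1
  |U|=2: {3,5}:1  {4,6}:1  {5,6}:2
  |U|=3: {2,4,6}:1  {3,5,6}:3  {4,5,6}:3
  |U|=4: {2,4,5,6}:4  {3,4,5,6}:6
  |U|=5: {2,3,4,5,6}:10
  start at 0(b): 10

10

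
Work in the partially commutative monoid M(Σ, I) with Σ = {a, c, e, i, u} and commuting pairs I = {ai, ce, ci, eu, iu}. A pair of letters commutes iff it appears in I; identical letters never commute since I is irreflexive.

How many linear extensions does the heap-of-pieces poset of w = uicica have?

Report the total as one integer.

#0=u has no predecessor
#1=i has no predecessor
#2=c depends on [0:u]
#3=i depends on [1:i]
#4=c depends on [2:c]
#5=a depends on [4:c]
sources: [0:u, 1:i]
N(rest) = Σ N(rest − s) over sources s of rest; N(one piece) = 1:
  size 1 → [3]=1  [5]=1
  size 2 → [1,3]=1  [3,5]=2  [4,5]=1
  size 3 → [1,3,5]=3  [2,4,5]=1  [3,4,5]=3
  size 4 → [0,2,4,5]=1  [1,3,4,5]=6  [2,3,4,5]=4
  first=0(u) contributes 10
  first=1(i) contributes 5
|[w]| = 15

15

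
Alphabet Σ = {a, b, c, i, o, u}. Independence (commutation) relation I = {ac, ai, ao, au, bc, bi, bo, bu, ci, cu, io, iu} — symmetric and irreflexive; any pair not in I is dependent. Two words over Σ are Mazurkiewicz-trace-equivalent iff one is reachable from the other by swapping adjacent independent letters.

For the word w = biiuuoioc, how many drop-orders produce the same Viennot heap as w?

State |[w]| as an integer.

504

#0=b has no predecessor
#1=i has no predecessor
#2=i depends on [1:i]
#3=u has no predecessor
#4=u depends on [3:u]
#5=o depends on [4:u]
#6=i depends on [2:i]
#7=o depends on [5:o]
#8=c depends on [7:o]
sources: [0:b, 1:i, 3:u]
N(rest) = Σ N(rest − s) over sources s of rest; N(one piece) = 1:
  size 1 → [0]=1  [6]=1  [8]=1
  size 2 → [0,6]=2  [0,8]=2  [2,6]=1  [6,8]=2  [7,8]=1
  size 3 → [0,2,6]=3  [0,6,8]=6  [0,7,8]=3  [1,2,6]=1  [2,6,8]=3  [5,7,8]=1  [6,7,8]=3
  size 4 → [0,1,2,6]=4  [0,2,6,8]=12  [0,5,7,8]=4  [0,6,7,8]=12  [1,2,6,8]=4  [2,6,7,8]=6  [4,5,7,8]=1  [5,6,7,8]=4
  size 5 → [0,1,2,6,8]=20  [0,2,6,7,8]=30  [0,4,5,7,8]=5  [0,5,6,7,8]=20  [1,2,6,7,8]=10  [2,5,6,7,8]=10  [3,4,5,7,8]=1  [4,5,6,7,8]=5
  size 6 → [0,1,2,6,7,8]=60  [0,2,5,6,7,8]=60  [0,3,4,5,7,8]=6  [0,4,5,6,7,8]=30  [1,2,5,6,7,8]=20  [2,4,5,6,7,8]=15  [3,4,5,6,7,8]=6
  size 7 → [0,1,2,5,6,7,8]=140  [0,2,4,5,6,7,8]=105  [0,3,4,5,6,7,8]=42  [1,2,4,5,6,7,8]=35  [2,3,4,5,6,7,8]=21
  first=0(b) contributes 56
  first=1(i) contributes 168
  first=3(u) contributes 280
|[w]| = 504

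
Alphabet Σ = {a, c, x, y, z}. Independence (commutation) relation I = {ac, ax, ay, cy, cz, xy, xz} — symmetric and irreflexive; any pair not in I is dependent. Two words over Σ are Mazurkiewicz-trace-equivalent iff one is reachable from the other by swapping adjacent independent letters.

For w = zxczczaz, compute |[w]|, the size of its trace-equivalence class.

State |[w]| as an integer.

#0=z has no predecessor
#1=x has no predecessor
#2=c depends on [1:x]
#3=z depends on [0:z]
#4=c depends on [2:c]
#5=z depends on [3:z]
#6=a depends on [5:z]
#7=z depends on [6:a]
sources: [0:z, 1:x]
N(rest) = Σ N(rest − s) over sources s of rest; N(one piece) = 1:
  size 1 → [4]=1  [7]=1
  size 2 → [2,4]=1  [4,7]=2  [6,7]=1
  size 3 → [1,2,4]=1  [2,4,7]=3  [4,6,7]=3  [5,6,7]=1
  size 4 → [1,2,4,7]=4  [2,4,6,7]=6  [3,5,6,7]=1  [4,5,6,7]=4
  size 5 → [0,3,5,6,7]=1  [1,2,4,6,7]=10  [2,4,5,6,7]=10  [3,4,5,6,7]=5
  size 6 → [0,3,4,5,6,7]=6  [1,2,4,5,6,7]=20  [2,3,4,5,6,7]=15
  first=0(z) contributes 35
  first=1(x) contributes 21
|[w]| = 56

56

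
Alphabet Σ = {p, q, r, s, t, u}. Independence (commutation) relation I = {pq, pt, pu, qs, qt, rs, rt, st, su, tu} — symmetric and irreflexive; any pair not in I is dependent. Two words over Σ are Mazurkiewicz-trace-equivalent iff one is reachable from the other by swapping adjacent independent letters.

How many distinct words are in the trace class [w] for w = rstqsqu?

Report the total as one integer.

105

piece 0:r — minimal
piece 1:s — minimal
piece 2:t — minimal
piece 3:q rests on {0:r}
piece 4:s rests on {1:s}
piece 5:q rests on {3:q}
piece 6:u rests on {5:q}
minimal pieces: {0:r, 1:s, 2:t}
ways to finish when only these pieces remain (= sum over removing one remaining piece with nothing left below it):
  1 left: {2}→1  {4}→1  {6}→1
  2 left: {1,4}→1  {2,4}→2  {2,6}→2  {4,6}→2  {5,6}→1
  3 left: {1,2,4}→3  {1,4,6}→3  {2,4,6}→6  {2,5,6}→3  {3,5,6}→1  {4,5,6}→3
  4 left: {0,3,5,6}→1  {1,2,4,6}→12  {1,4,5,6}→6  {2,3,5,6}→4  {2,4,5,6}→12  {3,4,5,6}→4
  5 left: {0,2,3,5,6}→5  {0,3,4,5,6}→5  {1,2,4,5,6}→30  {1,3,4,5,6}→10  {2,3,4,5,6}→20
  placing 0:r first → 60 extensions
  placing 1:s first → 30 extensions
  placing 2:t first → 15 extensions
total linear extensions = 105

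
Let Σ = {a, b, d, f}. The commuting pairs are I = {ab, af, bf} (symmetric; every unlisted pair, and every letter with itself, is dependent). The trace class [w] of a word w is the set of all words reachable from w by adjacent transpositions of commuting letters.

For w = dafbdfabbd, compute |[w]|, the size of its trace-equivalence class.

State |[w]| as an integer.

#0=d has no predecessor
#1=a depends on [0:d]
#2=f depends on [0:d]
#3=b depends on [0:d]
#4=d depends on [1:a, 2:f, 3:b]
#5=f depends on [4:d]
#6=a depends on [4:d]
#7=b depends on [4:d]
#8=b depends on [7:b]
#9=d depends on [5:f, 6:a, 8:b]
sources: [0:d]
N(rest) = Σ N(rest − s) over sources s of rest; N(one piece) = 1:
  size 1 → [9]=1
  size 2 → [5,9]=1  [6,9]=1  [8,9]=1
  size 3 → [5,6,9]=2  [5,8,9]=2  [6,8,9]=2  [7,8,9]=1
  size 4 → [5,6,8,9]=6  [5,7,8,9]=3  [6,7,8,9]=3
  size 5 → [5,6,7,8,9]=12
  size 6 → [4,5,6,7,8,9]=12
  size 7 → [1,4,5,6,7,8,9]=12  [2,4,5,6,7,8,9]=12  [3,4,5,6,7,8,9]=12
  size 8 → [1,2,4,5,6,7,8,9]=24  [1,3,4,5,6,7,8,9]=24  [2,3,4,5,6,7,8,9]=24
  first=0(d) contributes 72

72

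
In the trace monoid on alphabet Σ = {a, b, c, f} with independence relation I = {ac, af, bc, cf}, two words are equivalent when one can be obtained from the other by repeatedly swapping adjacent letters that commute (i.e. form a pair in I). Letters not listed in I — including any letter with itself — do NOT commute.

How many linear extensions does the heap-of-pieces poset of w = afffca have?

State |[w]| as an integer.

piece 0:a — minimal
piece 1:f — minimal
piece 2:f rests on {1:f}
piece 3:f rests on {2:f}
piece 4:c — minimal
piece 5:a rests on {0:a}
minimal pieces: {0:a, 1:f, 4:c}
ways to finish when only these pieces remain (= sum over removing one remaining piece with nothing left below it):
  1 left: {3}→1  {4}→1  {5}→1
  2 left: {0,5}→1  {2,3}→1  {3,4}→2  {3,5}→2  {4,5}→2
  3 left: {0,3,5}→3  {0,4,5}→3  {1,2,3}→1  {2,3,4}→3  {2,3,5}→3  {3,4,5}→6
  4 left: {0,2,3,5}→6  {0,3,4,5}→12  {1,2,3,4}→4  {1,2,3,5}→4  {2,3,4,5}→12
  placing 0:a first → 20 extensions
  placing 1:f first → 30 extensions
  placing 4:c first → 10 extensions
total linear extensions = 60

60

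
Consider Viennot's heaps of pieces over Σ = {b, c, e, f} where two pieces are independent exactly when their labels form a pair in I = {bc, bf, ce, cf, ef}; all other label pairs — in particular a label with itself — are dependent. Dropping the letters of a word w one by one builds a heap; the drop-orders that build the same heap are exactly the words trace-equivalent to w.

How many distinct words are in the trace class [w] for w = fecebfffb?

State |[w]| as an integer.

drop 0:f onto floor
drop 1:e onto floor
drop 2:c onto floor
drop 3:e onto {1:e}
drop 4:b onto {3:e}
drop 5:f onto {0:f}
drop 6:f onto {5:f}
drop 7:f onto {6:f}
drop 8:b onto {4:b}
ground layer = {0:f, 1:e, 2:c}
drop-orders for the pieces not yet dropped (sum over which currently-grounded one goes next):
  1 to go: {2} 1  {7} 1  {8} 1
  2 to go: {2,7} 2  {2,8} 2  {4,8} 1  {6,7} 1  {7,8} 2
  3 to go: {2,4,8} 3  {2,6,7} 3  {2,7,8} 6  {3,4,8} 1  {4,7,8} 3  {5,6,7} 1  {6,7,8} 3
  4 to go: {0,5,6,7} 1  {1,3,4,8} 1  {2,3,4,8} 4  {2,4,7,8} 12  {2,5,6,7} 4  {2,6,7,8} 12  {3,4,7,8} 4  {4,6,7,8} 6  {5,6,7,8} 4
  5 to go: {0,2,5,6,7} 5  {0,5,6,7,8} 5  {1,2,3,4,8} 5  {1,3,4,7,8} 5  {2,3,4,7,8} 20  {2,4,6,7,8} 30  {2,5,6,7,8} 20  {3,4,6,7,8} 10  {4,5,6,7,8} 10
  6 to go: {0,2,5,6,7,8} 30  {0,4,5,6,7,8} 15  {1,2,3,4,7,8} 30  {1,3,4,6,7,8} 15  {2,3,4,6,7,8} 60  {2,4,5,6,7,8} 60  {3,4,5,6,7,8} 20
  7 to go: {0,2,4,5,6,7,8} 105  {0,3,4,5,6,7,8} 35  {1,2,3,4,6,7,8} 105  {1,3,4,5,6,7,8} 35  {2,3,4,5,6,7,8} 140
  if 0:f drops first: 280 orders
  if 1:e drops first: 280 orders
  if 2:c drops first: 70 orders
heap linearizations: 630

630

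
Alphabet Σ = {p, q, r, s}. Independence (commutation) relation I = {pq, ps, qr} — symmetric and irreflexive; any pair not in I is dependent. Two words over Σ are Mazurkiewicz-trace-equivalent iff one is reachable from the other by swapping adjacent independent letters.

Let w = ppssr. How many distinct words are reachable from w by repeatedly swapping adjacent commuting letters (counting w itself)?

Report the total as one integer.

6

piece 0:p — minimal
piece 1:p rests on {0:p}
piece 2:s — minimal
piece 3:s rests on {2:s}
piece 4:r rests on {1:p, 3:s}
minimal pieces: {0:p, 2:s}
ways to finish when only these pieces remain (= sum over removing one remaining piece with nothing left below it):
  1 left: {4}→1
  2 left: {1,4}→1  {3,4}→1
  3 left: {0,1,4}→1  {1,3,4}→2  {2,3,4}→1
  placing 0:p first → 3 extensions
  placing 2:s first → 3 extensions
total linear extensions = 6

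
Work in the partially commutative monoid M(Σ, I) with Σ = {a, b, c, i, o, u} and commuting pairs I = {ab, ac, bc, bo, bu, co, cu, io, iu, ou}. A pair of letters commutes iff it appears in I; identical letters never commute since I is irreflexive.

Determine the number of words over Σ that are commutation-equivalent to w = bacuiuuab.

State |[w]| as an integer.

198

piece 0:b — minimal
piece 1:a — minimal
piece 2:c — minimal
piece 3:u rests on {1:a}
piece 4:i rests on {0:b, 1:a, 2:c}
piece 5:u rests on {3:u}
piece 6:u rests on {5:u}
piece 7:a rests on {4:i, 6:u}
piece 8:b rests on {4:i}
minimal pieces: {0:b, 1:a, 2:c}
ways to finish when only these pieces remain (= sum over removing one remaining piece with nothing left below it):
  1 left: {7}→1  {8}→1
  2 left: {6,7}→1  {7,8}→2
  3 left: {4,7,8}→2  {5,6,7}→1  {6,7,8}→3
  4 left: {0,4,7,8}→2  {2,4,7,8}→2  {3,5,6,7}→1  {4,6,7,8}→5  {5,6,7,8}→4
  5 left: {0,2,4,7,8}→4  {0,4,6,7,8}→7  {2,4,6,7,8}→7  {3,5,6,7,8}→5  {4,5,6,7,8}→9
  6 left: {0,2,4,6,7,8}→18  {0,4,5,6,7,8}→16  {2,4,5,6,7,8}→16  {3,4,5,6,7,8}→14
  7 left: {0,2,4,5,6,7,8}→50  {0,3,4,5,6,7,8}→30  {1,3,4,5,6,7,8}→14  {2,3,4,5,6,7,8}→30
  placing 0:b first → 44 extensions
  placing 1:a first → 110 extensions
  placing 2:c first → 44 extensions
total linear extensions = 198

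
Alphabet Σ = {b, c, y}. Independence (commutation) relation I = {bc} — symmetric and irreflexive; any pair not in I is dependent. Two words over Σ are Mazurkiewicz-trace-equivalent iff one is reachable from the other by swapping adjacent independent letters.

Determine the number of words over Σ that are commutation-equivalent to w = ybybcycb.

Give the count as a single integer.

drop 0:y onto floor
drop 1:b onto {0:y}
drop 2:y onto {1:b}
drop 3:b onto {2:y}
drop 4:c onto {2:y}
drop 5:y onto {3:b, 4:c}
drop 6:c onto {5:y}
drop 7:b onto {5:y}
ground layer = {0:y}
drop-orders for the pieces not yet dropped (sum over which currently-grounded one goes next):
  1 to go: {6} 1  {7} 1
  2 to go: {6,7} 2
  3 to go: {5,6,7} 2
  4 to go: {3,5,6,7} 2  {4,5,6,7} 2
  5 to go: {3,4,5,6,7} 4
  6 to go: {2,3,4,5,6,7} 4
  if 0:y drops first: 4 orders

4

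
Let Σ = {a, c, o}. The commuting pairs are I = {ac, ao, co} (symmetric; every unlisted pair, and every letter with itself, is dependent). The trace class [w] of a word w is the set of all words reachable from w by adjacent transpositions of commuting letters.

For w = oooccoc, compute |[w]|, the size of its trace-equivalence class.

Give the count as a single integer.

piece 0:o — minimal
piece 1:o rests on {0:o}
piece 2:o rests on {1:o}
piece 3:c — minimal
piece 4:c rests on {3:c}
piece 5:o rests on {2:o}
piece 6:c rests on {4:c}
minimal pieces: {0:o, 3:c}
ways to finish when only these pieces remain (= sum over removing one remaining piece with nothing left below it):
  1 left: {5}→1  {6}→1
  2 left: {2,5}→1  {4,6}→1  {5,6}→2
  3 left: {1,2,5}→1  {2,5,6}→3  {3,4,6}→1  {4,5,6}→3
  4 left: {0,1,2,5}→1  {1,2,5,6}→4  {2,4,5,6}→6  {3,4,5,6}→4
  5 left: {0,1,2,5,6}→5  {1,2,4,5,6}→10  {2,3,4,5,6}→10
  placing 0:o first → 20 extensions
  placing 3:c first → 15 extensions
total linear extensions = 35

35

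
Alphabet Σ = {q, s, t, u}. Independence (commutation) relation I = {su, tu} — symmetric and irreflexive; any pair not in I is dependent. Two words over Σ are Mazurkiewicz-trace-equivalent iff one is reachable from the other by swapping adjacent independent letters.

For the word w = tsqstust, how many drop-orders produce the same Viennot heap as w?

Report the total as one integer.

piece 0:t — minimal
piece 1:s rests on {0:t}
piece 2:q rests on {1:s}
piece 3:s rests on {2:q}
piece 4:t rests on {3:s}
piece 5:u rests on {2:q}
piece 6:s rests on {4:t}
piece 7:t rests on {6:s}
minimal pieces: {0:t}
ways to finish when only these pieces remain (= sum over removing one remaining piece with nothing left below it):
  1 left: {5}→1  {7}→1
  2 left: {5,7}→2  {6,7}→1
  3 left: {4,6,7}→1  {5,6,7}→3
  4 left: {3,4,6,7}→1  {4,5,6,7}→4
  5 left: {3,4,5,6,7}→5
  6 left: {2,3,4,5,6,7}→5
  placing 0:t first → 5 extensions

5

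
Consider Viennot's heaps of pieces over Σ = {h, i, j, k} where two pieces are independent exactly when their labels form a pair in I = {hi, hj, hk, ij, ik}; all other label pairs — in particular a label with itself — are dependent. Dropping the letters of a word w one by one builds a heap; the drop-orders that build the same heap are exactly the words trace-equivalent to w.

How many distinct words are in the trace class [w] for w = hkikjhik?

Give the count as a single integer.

420

piece 0:h — minimal
piece 1:k — minimal
piece 2:i — minimal
piece 3:k rests on {1:k}
piece 4:j rests on {3:k}
piece 5:h rests on {0:h}
piece 6:i rests on {2:i}
piece 7:k rests on {4:j}
minimal pieces: {0:h, 1:k, 2:i}
ways to finish when only these pieces remain (= sum over removing one remaining piece with nothing left below it):
  1 left: {5}→1  {6}→1  {7}→1
  2 left: {0,5}→1  {2,6}→1  {4,7}→1  {5,6}→2  {5,7}→2  {6,7}→2
  3 left: {0,5,6}→3  {0,5,7}→3  {2,5,6}→3  {2,6,7}→3  {3,4,7}→1  {4,5,7}→3  {4,6,7}→3  {5,6,7}→6
  4 left: {0,2,5,6}→6  {0,4,5,7}→6  {0,5,6,7}→12  {1,3,4,7}→1  {2,4,6,7}→6  {2,5,6,7}→12  {3,4,5,7}→4  {3,4,6,7}→4  {4,5,6,7}→12
  5 left: {0,2,5,6,7}→30  {0,3,4,5,7}→10  {0,4,5,6,7}→30  {1,3,4,5,7}→5  {1,3,4,6,7}→5  {2,3,4,6,7}→10  {2,4,5,6,7}→30  {3,4,5,6,7}→20
  6 left: {0,1,3,4,5,7}→15  {0,2,4,5,6,7}→90  {0,3,4,5,6,7}→60  {1,2,3,4,6,7}→15  {1,3,4,5,6,7}→30  {2,3,4,5,6,7}→60
  placing 0:h first → 105 extensions
  placing 1:k first → 210 extensions
  placing 2:i first → 105 extensions
total linear extensions = 420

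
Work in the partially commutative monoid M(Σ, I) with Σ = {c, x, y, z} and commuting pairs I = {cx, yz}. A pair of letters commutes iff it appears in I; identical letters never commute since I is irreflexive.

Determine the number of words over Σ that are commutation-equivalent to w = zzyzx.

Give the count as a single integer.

4

drop 0:z onto floor
drop 1:z onto {0:z}
drop 2:y onto floor
drop 3:z onto {1:z}
drop 4:x onto {2:y, 3:z}
ground layer = {0:z, 2:y}
drop-orders for the pieces not yet dropped (sum over which currently-grounded one goes next):
  1 to go: {4} 1
  2 to go: {2,4} 1  {3,4} 1
  3 to go: {1,3,4} 1  {2,3,4} 2
  if 0:z drops first: 3 orders
  if 2:y drops first: 1 orders
heap linearizations: 4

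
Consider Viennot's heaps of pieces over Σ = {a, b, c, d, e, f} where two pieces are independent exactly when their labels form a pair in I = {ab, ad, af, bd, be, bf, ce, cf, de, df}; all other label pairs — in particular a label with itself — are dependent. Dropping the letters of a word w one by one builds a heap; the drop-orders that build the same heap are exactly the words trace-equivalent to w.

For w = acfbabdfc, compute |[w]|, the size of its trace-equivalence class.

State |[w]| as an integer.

piece 0:a — minimal
piece 1:c rests on {0:a}
piece 2:f — minimal
piece 3:b rests on {1:c}
piece 4:a rests on {1:c}
piece 5:b rests on {3:b}
piece 6:d rests on {1:c}
piece 7:f rests on {2:f}
piece 8:c rests on {4:a, 5:b, 6:d}
minimal pieces: {0:a, 2:f}
ways to finish when only these pieces remain (= sum over removing one remaining piece with nothing left below it):
  1 left: {7}→1  {8}→1
  2 left: {2,7}→1  {4,8}→1  {5,8}→1  {6,8}→1  {7,8}→2
  3 left: {2,7,8}→3  {3,5,8}→1  {4,5,8}→2  {4,6,8}→2  {4,7,8}→3  {5,6,8}→2  {5,7,8}→3  {6,7,8}→3
  4 left: {2,4,7,8}→6  {2,5,7,8}→6  {2,6,7,8}→6  {3,4,5,8}→3  {3,5,6,8}→3  {3,5,7,8}→4  {4,5,6,8}→6  {4,5,7,8}→8  {4,6,7,8}→8  {5,6,7,8}→8
  5 left: {2,3,5,7,8}→10  {2,4,5,7,8}→20  {2,4,6,7,8}→20  {2,5,6,7,8}→20  {3,4,5,6,8}→12  {3,4,5,7,8}→15  {3,5,6,7,8}→15  {4,5,6,7,8}→30
  6 left: {1,3,4,5,6,8}→12  {2,3,4,5,7,8}→45  {2,3,5,6,7,8}→45  {2,4,5,6,7,8}→90  {3,4,5,6,7,8}→72
  7 left: {0,1,3,4,5,6,8}→12  {1,3,4,5,6,7,8}→84  {2,3,4,5,6,7,8}→252
  placing 0:a first → 336 extensions
  placing 2:f first → 96 extensions
total linear extensions = 432

432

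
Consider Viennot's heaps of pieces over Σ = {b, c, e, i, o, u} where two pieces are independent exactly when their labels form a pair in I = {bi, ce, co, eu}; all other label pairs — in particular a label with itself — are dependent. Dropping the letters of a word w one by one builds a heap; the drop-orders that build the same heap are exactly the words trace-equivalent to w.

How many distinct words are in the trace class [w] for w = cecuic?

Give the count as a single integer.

4

0(c) covers ∅
1(e) covers ∅
2(c) covers 0:c
3(u) covers 2:c
4(i) covers 1:e, 3:u
5(c) covers 4:i
floor of heap: 0:c, 1:e
completions by unplaced set U, small U first (add the entries for U minus each lowest piece of U):
  |U|=1: {5}:1
  |U|=2: {4,5}:1
  |U|=3: {1,4,5}:1  {3,4,5}:1
  |U|=4: {1,3,4,5}:2  {2,3,4,5}:1
  start at 0(c): 3
  start at 1(e): 1
sum over floor = 4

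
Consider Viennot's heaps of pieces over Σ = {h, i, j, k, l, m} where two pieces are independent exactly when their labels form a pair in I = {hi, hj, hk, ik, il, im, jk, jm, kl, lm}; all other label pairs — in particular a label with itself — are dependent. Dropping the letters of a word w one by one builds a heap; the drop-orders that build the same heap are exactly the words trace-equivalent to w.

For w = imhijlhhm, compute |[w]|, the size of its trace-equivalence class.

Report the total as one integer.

10

piece 0:i — minimal
piece 1:m — minimal
piece 2:h rests on {1:m}
piece 3:i rests on {0:i}
piece 4:j rests on {3:i}
piece 5:l rests on {2:h, 4:j}
piece 6:h rests on {5:l}
piece 7:h rests on {6:h}
piece 8:m rests on {7:h}
minimal pieces: {0:i, 1:m}
ways to finish when only these pieces remain (= sum over removing one remaining piece with nothing left below it):
  1 left: {8}→1
  2 left: {7,8}→1
  3 left: {6,7,8}→1
  4 left: {5,6,7,8}→1
  5 left: {2,5,6,7,8}→1  {4,5,6,7,8}→1
  6 left: {1,2,5,6,7,8}→1  {2,4,5,6,7,8}→2  {3,4,5,6,7,8}→1
  7 left: {0,3,4,5,6,7,8}→1  {1,2,4,5,6,7,8}→3  {2,3,4,5,6,7,8}→3
  placing 0:i first → 6 extensions
  placing 1:m first → 4 extensions
total linear extensions = 10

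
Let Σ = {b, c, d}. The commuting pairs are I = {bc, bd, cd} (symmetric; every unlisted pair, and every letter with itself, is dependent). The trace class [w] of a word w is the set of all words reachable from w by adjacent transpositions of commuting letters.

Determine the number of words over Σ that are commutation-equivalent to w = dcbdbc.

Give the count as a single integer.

90

#0=d has no predecessor
#1=c has no predecessor
#2=b has no predecessor
#3=d depends on [0:d]
#4=b depends on [2:b]
#5=c depends on [1:c]
sources: [0:d, 1:c, 2:b]
N(rest) = Σ N(rest − s) over sources s of rest; N(one piece) = 1:
  size 1 → [3]=1  [4]=1  [5]=1
  size 2 → [0,3]=1  [1,5]=1  [2,4]=1  [3,4]=2  [3,5]=2  [4,5]=2
  size 3 → [0,3,4]=3  [0,3,5]=3  [1,3,5]=3  [1,4,5]=3  [2,3,4]=3  [2,4,5]=3  [3,4,5]=6
  size 4 → [0,1,3,5]=6  [0,2,3,4]=6  [0,3,4,5]=12  [1,2,4,5]=6  [1,3,4,5]=12  [2,3,4,5]=12
  first=0(d) contributes 30
  first=1(c) contributes 30
  first=2(b) contributes 30
|[w]| = 90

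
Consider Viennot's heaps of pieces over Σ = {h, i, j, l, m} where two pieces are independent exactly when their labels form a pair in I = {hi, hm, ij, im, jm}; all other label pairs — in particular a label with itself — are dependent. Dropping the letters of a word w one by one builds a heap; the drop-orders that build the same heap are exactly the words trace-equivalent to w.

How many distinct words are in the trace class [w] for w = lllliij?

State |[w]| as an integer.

drop 0:l onto floor
drop 1:l onto {0:l}
drop 2:l onto {1:l}
drop 3:l onto {2:l}
drop 4:i onto {3:l}
drop 5:i onto {4:i}
drop 6:j onto {3:l}
ground layer = {0:l}
drop-orders for the pieces not yet dropped (sum over which currently-grounded one goes next):
  1 to go: {5} 1  {6} 1
  2 to go: {4,5} 1  {5,6} 2
  3 to go: {4,5,6} 3
  4 to go: {3,4,5,6} 3
  5 to go: {2,3,4,5,6} 3
  if 0:l drops first: 3 orders

3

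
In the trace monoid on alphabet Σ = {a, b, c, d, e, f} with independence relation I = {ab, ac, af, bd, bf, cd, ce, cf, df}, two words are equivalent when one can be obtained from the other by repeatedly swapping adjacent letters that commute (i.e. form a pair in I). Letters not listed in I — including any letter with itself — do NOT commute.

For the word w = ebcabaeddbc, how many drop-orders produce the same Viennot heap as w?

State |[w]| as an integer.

60

piece 0:e — minimal
piece 1:b rests on {0:e}
piece 2:c rests on {1:b}
piece 3:a rests on {0:e}
piece 4:b rests on {2:c}
piece 5:a rests on {3:a}
piece 6:e rests on {4:b, 5:a}
piece 7:d rests on {6:e}
piece 8:d rests on {7:d}
piece 9:b rests on {6:e}
piece 10:c rests on {9:b}
minimal pieces: {0:e}
ways to finish when only these pieces remain (= sum over removing one remaining piece with nothing left below it):
  1 left: {8}→1  {10}→1
  2 left: {7,8}→1  {8,10}→2  {9,10}→1
  3 left: {7,8,10}→3  {8,9,10}→3
  4 left: {7,8,9,10}→6
  5 left: {6,7,8,9,10}→6
  6 left: {4,6,7,8,9,10}→6  {5,6,7,8,9,10}→6
  7 left: {2,4,6,7,8,9,10}→6  {3,5,6,7,8,9,10}→6  {4,5,6,7,8,9,10}→12
  8 left: {1,2,4,6,7,8,9,10}→6  {2,4,5,6,7,8,9,10}→18  {3,4,5,6,7,8,9,10}→18
  9 left: {1,2,4,5,6,7,8,9,10}→24  {2,3,4,5,6,7,8,9,10}→36
  placing 0:e first → 60 extensions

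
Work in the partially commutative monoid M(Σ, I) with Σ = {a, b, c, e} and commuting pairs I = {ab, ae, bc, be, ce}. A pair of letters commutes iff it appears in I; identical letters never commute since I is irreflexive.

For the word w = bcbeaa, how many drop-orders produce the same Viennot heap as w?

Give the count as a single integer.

60

#0=b has no predecessor
#1=c has no predecessor
#2=b depends on [0:b]
#3=e has no predecessor
#4=a depends on [1:c]
#5=a depends on [4:a]
sources: [0:b, 1:c, 3:e]
N(rest) = Σ N(rest − s) over sources s of rest; N(one piece) = 1:
  size 1 → [2]=1  [3]=1  [5]=1
  size 2 → [0,2]=1  [2,3]=2  [2,5]=2  [3,5]=2  [4,5]=1
  size 3 → [0,2,3]=3  [0,2,5]=3  [1,4,5]=1  [2,3,5]=6  [2,4,5]=3  [3,4,5]=3
  size 4 → [0,2,3,5]=12  [0,2,4,5]=6  [1,2,4,5]=4  [1,3,4,5]=4  [2,3,4,5]=12
  first=0(b) contributes 20
  first=1(c) contributes 30
  first=3(e) contributes 10
|[w]| = 60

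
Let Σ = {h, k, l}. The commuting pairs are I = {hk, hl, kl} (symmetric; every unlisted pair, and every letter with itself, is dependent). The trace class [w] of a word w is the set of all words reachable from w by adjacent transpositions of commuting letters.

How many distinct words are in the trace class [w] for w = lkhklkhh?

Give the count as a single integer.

piece 0:l — minimal
piece 1:k — minimal
piece 2:h — minimal
piece 3:k rests on {1:k}
piece 4:l rests on {0:l}
piece 5:k rests on {3:k}
piece 6:h rests on {2:h}
piece 7:h rests on {6:h}
minimal pieces: {0:l, 1:k, 2:h}
ways to finish when only these pieces remain (= sum over removing one remaining piece with nothing left below it):
  1 left: {4}→1  {5}→1  {7}→1
  2 left: {0,4}→1  {3,5}→1  {4,5}→2  {4,7}→2  {5,7}→2  {6,7}→1
  3 left: {0,4,5}→3  {0,4,7}→3  {1,3,5}→1  {2,6,7}→1  {3,4,5}→3  {3,5,7}→3  {4,5,7}→6  {4,6,7}→3  {5,6,7}→3
  4 left: {0,3,4,5}→6  {0,4,5,7}→12  {0,4,6,7}→6  {1,3,4,5}→4  {1,3,5,7}→4  {2,4,6,7}→4  {2,5,6,7}→4  {3,4,5,7}→12  {3,5,6,7}→6  {4,5,6,7}→12
  5 left: {0,1,3,4,5}→10  {0,2,4,6,7}→10  {0,3,4,5,7}→30  {0,4,5,6,7}→30  {1,3,4,5,7}→20  {1,3,5,6,7}→10  {2,3,5,6,7}→10  {2,4,5,6,7}→20  {3,4,5,6,7}→30
  6 left: {0,1,3,4,5,7}→60  {0,2,4,5,6,7}→60  {0,3,4,5,6,7}→90  {1,2,3,5,6,7}→20  {1,3,4,5,6,7}→60  {2,3,4,5,6,7}→60
  placing 0:l first → 140 extensions
  placing 1:k first → 210 extensions
  placing 2:h first → 210 extensions
total linear extensions = 560

560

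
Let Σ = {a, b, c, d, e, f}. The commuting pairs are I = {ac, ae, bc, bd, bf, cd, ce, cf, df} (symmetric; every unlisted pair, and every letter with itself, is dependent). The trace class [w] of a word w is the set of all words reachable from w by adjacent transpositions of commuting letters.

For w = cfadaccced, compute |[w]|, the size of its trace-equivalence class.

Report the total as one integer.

420

0(c) covers ∅
1(f) covers ∅
2(a) covers 1:f
3(d) covers 2:a
4(a) covers 3:d
5(c) covers 0:c
6(c) covers 5:c
7(c) covers 6:c
8(e) covers 3:d
9(d) covers 4:a, 8:e
floor of heap: 0:c, 1:f
completions by unplaced set U, small U first (add the entries for U minus each lowest piece of U):
  |U|=1: {7}:1  {9}:1
  |U|=2: {4,9}:1  {6,7}:1  {7,9}:2  {8,9}:1
  |U|=3: {4,7,9}:3  {4,8,9}:2  {5,6,7}:1  {6,7,9}:3  {7,8,9}:3
  |U|=4: {0,5,6,7}:1  {3,4,8,9}:2  {4,6,7,9}:6  {4,7,8,9}:8  {5,6,7,9}:4  {6,7,8,9}:6
  |U|=5: {0,5,6,7,9}:5  {2,3,4,8,9}:2  {3,4,7,8,9}:10  {4,5,6,7,9}:10  {4,6,7,8,9}:20  {5,6,7,8,9}:10
  |U|=6: {0,4,5,6,7,9}:15  {0,5,6,7,8,9}:15  {1,2,3,4,8,9}:2  {2,3,4,7,8,9}:12  {3,4,6,7,8,9}:30  {4,5,6,7,8,9}:40
  |U|=7: {0,4,5,6,7,8,9}:70  {1,2,3,4,7,8,9}:14  {2,3,4,6,7,8,9}:42  {3,4,5,6,7,8,9}:70
  |U|=8: {0,3,4,5,6,7,8,9}:140  {1,2,3,4,6,7,8,9}:56  {2,3,4,5,6,7,8,9}:112
  start at 0(c): 168
  start at 1(f): 252
sum over floor = 420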